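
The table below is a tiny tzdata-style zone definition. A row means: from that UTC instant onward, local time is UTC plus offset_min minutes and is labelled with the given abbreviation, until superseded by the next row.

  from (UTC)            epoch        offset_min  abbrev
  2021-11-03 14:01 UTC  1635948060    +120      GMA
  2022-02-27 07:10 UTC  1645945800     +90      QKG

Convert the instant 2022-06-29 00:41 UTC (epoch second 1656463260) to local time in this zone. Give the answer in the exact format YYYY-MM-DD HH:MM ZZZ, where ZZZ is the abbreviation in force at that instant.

2022-06-29 02:11 QKG

Query: 2022-06-29 00:41 UTC
Rule 2/2 (QKG, +01:30): 2022-02-27 07:10 UTC ≤ query < +∞
0·60 + 41 + 90 = 131 min
131 = 0·1440 + 131; 131 = 2·60 + 11 → 02:11, same day
→ 2022-06-29 02:11 QKG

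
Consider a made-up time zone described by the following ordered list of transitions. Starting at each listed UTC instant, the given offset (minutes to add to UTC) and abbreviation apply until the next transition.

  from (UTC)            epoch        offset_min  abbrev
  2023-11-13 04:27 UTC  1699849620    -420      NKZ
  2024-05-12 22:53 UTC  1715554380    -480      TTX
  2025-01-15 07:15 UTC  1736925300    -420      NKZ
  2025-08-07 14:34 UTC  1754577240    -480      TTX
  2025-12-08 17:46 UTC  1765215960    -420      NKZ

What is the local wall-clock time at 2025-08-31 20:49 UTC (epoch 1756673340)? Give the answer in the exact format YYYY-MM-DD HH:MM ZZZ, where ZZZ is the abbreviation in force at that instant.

2025-08-31 12:49 TTX

Query: 2025-08-31 20:49 UTC
Rule 4/5 (TTX, -08:00): 2025-08-07 14:34 UTC ≤ query < 2025-12-08 17:46 UTC
20·60 + 49 - 480 = 769 min
769 = 0·1440 + 769; 769 = 12·60 + 49 → 12:49, same day
→ 2025-08-31 12:49 TTX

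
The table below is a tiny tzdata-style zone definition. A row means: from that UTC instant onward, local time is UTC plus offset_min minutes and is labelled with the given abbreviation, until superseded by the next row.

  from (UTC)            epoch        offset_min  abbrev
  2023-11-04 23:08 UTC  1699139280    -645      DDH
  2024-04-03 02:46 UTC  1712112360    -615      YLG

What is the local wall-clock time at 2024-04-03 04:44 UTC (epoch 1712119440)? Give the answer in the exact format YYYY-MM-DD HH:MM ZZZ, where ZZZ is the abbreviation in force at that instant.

Query: 2024-04-03 04:44 UTC
Rule 2/2 (YLG, -10:15): 2024-04-03 02:46 UTC ≤ query < +∞
4·60 + 44 - 615 = -331 min
-331 = -1·1440 + 1109; 1109 = 18·60 + 29 → 18:29, 2024-04-03 - 1 day = 2024-04-02
→ 2024-04-02 18:29 YLG

2024-04-02 18:29 YLG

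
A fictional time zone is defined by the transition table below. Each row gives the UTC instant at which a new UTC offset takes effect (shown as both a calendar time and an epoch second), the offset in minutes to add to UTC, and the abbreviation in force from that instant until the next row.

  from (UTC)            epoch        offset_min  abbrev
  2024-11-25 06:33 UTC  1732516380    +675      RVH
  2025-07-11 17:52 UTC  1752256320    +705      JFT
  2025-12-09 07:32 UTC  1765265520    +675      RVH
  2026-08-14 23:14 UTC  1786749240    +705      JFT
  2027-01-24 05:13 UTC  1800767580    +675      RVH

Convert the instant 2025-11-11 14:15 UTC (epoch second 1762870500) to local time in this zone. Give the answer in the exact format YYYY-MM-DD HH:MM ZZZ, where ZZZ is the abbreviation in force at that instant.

2025-11-12 02:00 JFT

Query: 2025-11-11 14:15 UTC
Rule 2/5 (JFT, +11:45): 2025-07-11 17:52 UTC ≤ query < 2025-12-09 07:32 UTC
14·60 + 15 + 705 = 1560 min
1560 = 1·1440 + 120; 120 = 2·60 + 0 → 02:00, 2025-11-11 + 1 day = 2025-11-12
→ 2025-11-12 02:00 JFT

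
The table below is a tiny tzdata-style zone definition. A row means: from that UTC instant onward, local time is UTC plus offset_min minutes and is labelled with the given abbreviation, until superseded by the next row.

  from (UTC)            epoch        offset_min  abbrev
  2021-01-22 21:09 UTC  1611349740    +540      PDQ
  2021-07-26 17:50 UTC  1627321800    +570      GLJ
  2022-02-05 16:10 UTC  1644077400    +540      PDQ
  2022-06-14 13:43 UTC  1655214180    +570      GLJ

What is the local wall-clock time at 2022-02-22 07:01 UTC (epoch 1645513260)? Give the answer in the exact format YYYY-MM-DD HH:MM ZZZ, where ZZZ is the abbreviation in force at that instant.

Query: 2022-02-22 07:01 UTC
Rule 3/4 (PDQ, +09:00): 2022-02-05 16:10 UTC ≤ query < 2022-06-14 13:43 UTC
7·60 + 1 + 540 = 961 min
961 = 0·1440 + 961; 961 = 16·60 + 1 → 16:01, same day
→ 2022-02-22 16:01 PDQ

2022-02-22 16:01 PDQ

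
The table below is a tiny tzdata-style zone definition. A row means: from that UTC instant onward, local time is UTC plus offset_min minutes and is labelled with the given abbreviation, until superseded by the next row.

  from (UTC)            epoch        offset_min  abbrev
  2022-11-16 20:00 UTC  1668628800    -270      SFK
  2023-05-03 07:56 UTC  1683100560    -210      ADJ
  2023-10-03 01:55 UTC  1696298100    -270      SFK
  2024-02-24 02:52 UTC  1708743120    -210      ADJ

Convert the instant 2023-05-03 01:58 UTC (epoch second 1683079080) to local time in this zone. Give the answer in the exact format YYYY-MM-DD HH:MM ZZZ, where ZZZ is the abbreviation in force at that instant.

2023-05-02 21:28 SFK

Query: 2023-05-03 01:58 UTC
Rule 1/4 (SFK, -04:30): 2022-11-16 20:00 UTC ≤ query < 2023-05-03 07:56 UTC
1·60 + 58 - 270 = -152 min
-152 = -1·1440 + 1288; 1288 = 21·60 + 28 → 21:28, 2023-05-03 - 1 day = 2023-05-02
→ 2023-05-02 21:28 SFK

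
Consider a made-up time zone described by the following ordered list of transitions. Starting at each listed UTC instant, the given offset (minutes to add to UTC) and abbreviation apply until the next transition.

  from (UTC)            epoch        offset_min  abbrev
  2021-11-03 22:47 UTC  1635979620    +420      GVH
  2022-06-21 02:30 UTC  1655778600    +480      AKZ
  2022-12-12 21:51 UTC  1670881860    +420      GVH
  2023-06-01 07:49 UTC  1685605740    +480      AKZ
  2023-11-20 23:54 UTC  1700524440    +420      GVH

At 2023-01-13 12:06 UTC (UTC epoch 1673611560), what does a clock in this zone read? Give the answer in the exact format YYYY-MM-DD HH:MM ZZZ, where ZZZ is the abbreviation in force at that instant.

2023-01-13 19:06 GVH

Query: 2023-01-13 12:06 UTC
Rule 3/5 (GVH, +07:00): 2022-12-12 21:51 UTC ≤ query < 2023-06-01 07:49 UTC
12·60 + 6 + 420 = 1146 min
1146 = 0·1440 + 1146; 1146 = 19·60 + 6 → 19:06, same day
→ 2023-01-13 19:06 GVH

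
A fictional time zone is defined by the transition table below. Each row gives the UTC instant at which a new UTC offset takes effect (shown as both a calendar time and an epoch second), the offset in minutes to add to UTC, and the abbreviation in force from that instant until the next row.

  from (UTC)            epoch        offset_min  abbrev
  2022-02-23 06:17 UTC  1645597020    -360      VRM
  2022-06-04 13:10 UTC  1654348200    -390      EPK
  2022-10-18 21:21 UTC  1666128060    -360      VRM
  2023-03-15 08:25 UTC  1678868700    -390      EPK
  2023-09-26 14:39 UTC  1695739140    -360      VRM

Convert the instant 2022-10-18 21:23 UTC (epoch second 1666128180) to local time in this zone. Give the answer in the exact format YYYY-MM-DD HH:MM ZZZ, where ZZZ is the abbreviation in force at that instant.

Query: 2022-10-18 21:23 UTC
Rule 3/5 (VRM, -06:00): 2022-10-18 21:21 UTC ≤ query < 2023-03-15 08:25 UTC
21·60 + 23 - 360 = 923 min
923 = 0·1440 + 923; 923 = 15·60 + 23 → 15:23, same day
→ 2022-10-18 15:23 VRM

2022-10-18 15:23 VRM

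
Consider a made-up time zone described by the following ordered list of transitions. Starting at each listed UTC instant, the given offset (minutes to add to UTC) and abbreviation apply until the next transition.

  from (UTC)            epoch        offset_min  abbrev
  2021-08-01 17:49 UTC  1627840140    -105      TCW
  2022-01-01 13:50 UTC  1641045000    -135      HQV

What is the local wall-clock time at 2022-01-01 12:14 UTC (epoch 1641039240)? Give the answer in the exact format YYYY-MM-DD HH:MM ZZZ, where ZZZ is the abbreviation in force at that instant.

Query: 2022-01-01 12:14 UTC
Rule 1/2 (TCW, -01:45): 2021-08-01 17:49 UTC ≤ query < 2022-01-01 13:50 UTC
12·60 + 14 - 105 = 629 min
629 = 0·1440 + 629; 629 = 10·60 + 29 → 10:29, same day
→ 2022-01-01 10:29 TCW

2022-01-01 10:29 TCW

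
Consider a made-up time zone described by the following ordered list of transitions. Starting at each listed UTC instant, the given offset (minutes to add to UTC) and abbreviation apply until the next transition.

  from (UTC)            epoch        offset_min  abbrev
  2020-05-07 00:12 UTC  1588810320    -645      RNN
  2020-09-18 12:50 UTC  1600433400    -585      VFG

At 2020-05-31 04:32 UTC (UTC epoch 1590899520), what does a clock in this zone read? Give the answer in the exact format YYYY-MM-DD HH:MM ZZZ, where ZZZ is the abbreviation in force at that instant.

2020-05-30 17:47 RNN

Query: 2020-05-31 04:32 UTC
Rule 1/2 (RNN, -10:45): 2020-05-07 00:12 UTC ≤ query < 2020-09-18 12:50 UTC
4·60 + 32 - 645 = -373 min
-373 = -1·1440 + 1067; 1067 = 17·60 + 47 → 17:47, 2020-05-31 - 1 day = 2020-05-30
→ 2020-05-30 17:47 RNN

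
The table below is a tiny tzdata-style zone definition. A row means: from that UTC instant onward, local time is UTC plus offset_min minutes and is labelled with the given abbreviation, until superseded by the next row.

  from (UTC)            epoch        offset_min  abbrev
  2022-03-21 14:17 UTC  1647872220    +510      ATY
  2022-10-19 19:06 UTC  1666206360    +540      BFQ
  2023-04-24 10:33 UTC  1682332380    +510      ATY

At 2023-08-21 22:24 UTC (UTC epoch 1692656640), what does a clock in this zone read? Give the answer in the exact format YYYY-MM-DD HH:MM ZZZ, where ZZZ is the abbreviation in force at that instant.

Query: 2023-08-21 22:24 UTC
Rule 3/3 (ATY, +08:30): 2023-04-24 10:33 UTC ≤ query < +∞
22·60 + 24 + 510 = 1854 min
1854 = 1·1440 + 414; 414 = 6·60 + 54 → 06:54, 2023-08-21 + 1 day = 2023-08-22
→ 2023-08-22 06:54 ATY

2023-08-22 06:54 ATY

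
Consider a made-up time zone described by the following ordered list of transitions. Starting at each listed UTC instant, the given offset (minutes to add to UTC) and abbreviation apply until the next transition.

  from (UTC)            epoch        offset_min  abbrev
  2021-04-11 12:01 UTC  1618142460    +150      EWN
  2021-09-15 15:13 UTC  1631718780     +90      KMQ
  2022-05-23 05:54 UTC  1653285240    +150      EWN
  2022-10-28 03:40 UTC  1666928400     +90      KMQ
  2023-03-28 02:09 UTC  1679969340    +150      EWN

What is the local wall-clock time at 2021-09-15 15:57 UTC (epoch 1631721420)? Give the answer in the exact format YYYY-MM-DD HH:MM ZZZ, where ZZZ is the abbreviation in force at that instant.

Query: 2021-09-15 15:57 UTC
Rule 2/5 (KMQ, +01:30): 2021-09-15 15:13 UTC ≤ query < 2022-05-23 05:54 UTC
15·60 + 57 + 90 = 1047 min
1047 = 0·1440 + 1047; 1047 = 17·60 + 27 → 17:27, same day
→ 2021-09-15 17:27 KMQ

2021-09-15 17:27 KMQ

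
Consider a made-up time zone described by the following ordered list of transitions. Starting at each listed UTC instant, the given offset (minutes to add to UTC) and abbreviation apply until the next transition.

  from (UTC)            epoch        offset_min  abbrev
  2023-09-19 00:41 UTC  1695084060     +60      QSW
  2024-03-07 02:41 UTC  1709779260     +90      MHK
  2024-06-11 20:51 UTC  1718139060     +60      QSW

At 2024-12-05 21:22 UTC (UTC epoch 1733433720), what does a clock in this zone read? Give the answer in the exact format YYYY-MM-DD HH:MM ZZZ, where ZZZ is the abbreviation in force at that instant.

Query: 2024-12-05 21:22 UTC
Rule 3/3 (QSW, +01:00): 2024-06-11 20:51 UTC ≤ query < +∞
21·60 + 22 + 60 = 1342 min
1342 = 0·1440 + 1342; 1342 = 22·60 + 22 → 22:22, same day
→ 2024-12-05 22:22 QSW

2024-12-05 22:22 QSW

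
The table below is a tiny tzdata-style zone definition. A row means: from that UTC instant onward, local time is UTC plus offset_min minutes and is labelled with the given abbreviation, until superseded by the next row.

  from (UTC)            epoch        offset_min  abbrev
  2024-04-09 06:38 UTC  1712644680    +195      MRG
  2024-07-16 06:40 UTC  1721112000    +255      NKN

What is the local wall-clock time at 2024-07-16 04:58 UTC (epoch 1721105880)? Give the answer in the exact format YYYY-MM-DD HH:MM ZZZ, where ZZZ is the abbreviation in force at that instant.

2024-07-16 08:13 MRG

Query: 2024-07-16 04:58 UTC
Rule 1/2 (MRG, +03:15): 2024-04-09 06:38 UTC ≤ query < 2024-07-16 06:40 UTC
4·60 + 58 + 195 = 493 min
493 = 0·1440 + 493; 493 = 8·60 + 13 → 08:13, same day
→ 2024-07-16 08:13 MRG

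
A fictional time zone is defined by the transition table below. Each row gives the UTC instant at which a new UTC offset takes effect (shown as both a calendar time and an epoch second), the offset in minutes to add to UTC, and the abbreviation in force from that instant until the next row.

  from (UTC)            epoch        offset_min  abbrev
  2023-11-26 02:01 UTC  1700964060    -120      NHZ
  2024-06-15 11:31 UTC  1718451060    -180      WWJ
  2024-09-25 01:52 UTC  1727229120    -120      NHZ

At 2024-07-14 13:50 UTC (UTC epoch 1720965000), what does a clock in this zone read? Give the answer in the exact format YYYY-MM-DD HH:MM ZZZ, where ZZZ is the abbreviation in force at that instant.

2024-07-14 10:50 WWJ

Query: 2024-07-14 13:50 UTC
Rule 2/3 (WWJ, -03:00): 2024-06-15 11:31 UTC ≤ query < 2024-09-25 01:52 UTC
13·60 + 50 - 180 = 650 min
650 = 0·1440 + 650; 650 = 10·60 + 50 → 10:50, same day
→ 2024-07-14 10:50 WWJ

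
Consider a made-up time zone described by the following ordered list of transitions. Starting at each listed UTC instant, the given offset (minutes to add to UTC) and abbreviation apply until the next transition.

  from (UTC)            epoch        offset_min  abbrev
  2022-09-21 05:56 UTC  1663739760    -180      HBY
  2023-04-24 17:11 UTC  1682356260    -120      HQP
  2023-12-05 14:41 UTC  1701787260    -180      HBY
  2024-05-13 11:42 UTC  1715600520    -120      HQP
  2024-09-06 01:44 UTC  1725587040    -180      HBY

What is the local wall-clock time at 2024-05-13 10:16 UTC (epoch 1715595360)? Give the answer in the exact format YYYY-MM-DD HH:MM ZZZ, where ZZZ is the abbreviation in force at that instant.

Query: 2024-05-13 10:16 UTC
Rule 3/5 (HBY, -03:00): 2023-12-05 14:41 UTC ≤ query < 2024-05-13 11:42 UTC
10·60 + 16 - 180 = 436 min
436 = 0·1440 + 436; 436 = 7·60 + 16 → 07:16, same day
→ 2024-05-13 07:16 HBY

2024-05-13 07:16 HBY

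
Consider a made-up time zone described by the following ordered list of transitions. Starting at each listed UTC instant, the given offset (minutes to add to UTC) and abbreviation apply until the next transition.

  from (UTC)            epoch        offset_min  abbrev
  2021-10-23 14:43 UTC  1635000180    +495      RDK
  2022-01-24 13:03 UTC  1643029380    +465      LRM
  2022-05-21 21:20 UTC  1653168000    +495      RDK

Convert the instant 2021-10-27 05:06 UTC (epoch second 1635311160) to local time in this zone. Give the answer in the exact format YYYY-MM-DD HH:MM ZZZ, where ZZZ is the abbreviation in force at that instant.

2021-10-27 13:21 RDK

Query: 2021-10-27 05:06 UTC
Rule 1/3 (RDK, +08:15): 2021-10-23 14:43 UTC ≤ query < 2022-01-24 13:03 UTC
5·60 + 6 + 495 = 801 min
801 = 0·1440 + 801; 801 = 13·60 + 21 → 13:21, same day
→ 2021-10-27 13:21 RDK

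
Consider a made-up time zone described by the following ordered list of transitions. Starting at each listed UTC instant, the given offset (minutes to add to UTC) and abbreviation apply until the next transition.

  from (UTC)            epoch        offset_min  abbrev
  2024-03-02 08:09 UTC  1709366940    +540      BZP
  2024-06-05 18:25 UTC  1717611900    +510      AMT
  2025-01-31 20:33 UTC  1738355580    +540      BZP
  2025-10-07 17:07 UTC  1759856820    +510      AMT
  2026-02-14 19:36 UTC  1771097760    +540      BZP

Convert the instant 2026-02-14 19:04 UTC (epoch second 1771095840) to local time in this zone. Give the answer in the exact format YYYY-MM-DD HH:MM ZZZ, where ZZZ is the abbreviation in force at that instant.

2026-02-15 03:34 AMT

Query: 2026-02-14 19:04 UTC
Rule 4/5 (AMT, +08:30): 2025-10-07 17:07 UTC ≤ query < 2026-02-14 19:36 UTC
19·60 + 4 + 510 = 1654 min
1654 = 1·1440 + 214; 214 = 3·60 + 34 → 03:34, 2026-02-14 + 1 day = 2026-02-15
→ 2026-02-15 03:34 AMT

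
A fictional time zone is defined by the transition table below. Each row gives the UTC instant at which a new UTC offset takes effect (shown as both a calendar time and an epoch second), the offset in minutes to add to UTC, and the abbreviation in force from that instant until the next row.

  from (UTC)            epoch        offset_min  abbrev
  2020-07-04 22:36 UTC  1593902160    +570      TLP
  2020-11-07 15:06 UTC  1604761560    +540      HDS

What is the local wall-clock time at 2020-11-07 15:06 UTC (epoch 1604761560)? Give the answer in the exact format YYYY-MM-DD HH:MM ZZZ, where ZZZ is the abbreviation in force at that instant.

Query: 2020-11-07 15:06 UTC
Rule 2/2 (HDS, +09:00): 2020-11-07 15:06 UTC ≤ query < +∞
15·60 + 6 + 540 = 1446 min
1446 = 1·1440 + 6; 6 = 0·60 + 6 → 00:06, 2020-11-07 + 1 day = 2020-11-08
→ 2020-11-08 00:06 HDS

2020-11-08 00:06 HDS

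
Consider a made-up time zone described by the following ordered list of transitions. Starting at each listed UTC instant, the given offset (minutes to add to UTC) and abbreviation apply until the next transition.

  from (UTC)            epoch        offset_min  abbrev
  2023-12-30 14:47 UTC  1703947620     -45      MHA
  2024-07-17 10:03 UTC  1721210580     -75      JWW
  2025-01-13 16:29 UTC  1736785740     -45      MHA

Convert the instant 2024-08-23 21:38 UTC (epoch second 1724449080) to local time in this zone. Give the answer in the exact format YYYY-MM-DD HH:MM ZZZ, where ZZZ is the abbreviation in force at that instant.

Query: 2024-08-23 21:38 UTC
Rule 2/3 (JWW, -01:15): 2024-07-17 10:03 UTC ≤ query < 2025-01-13 16:29 UTC
21·60 + 38 - 75 = 1223 min
1223 = 0·1440 + 1223; 1223 = 20·60 + 23 → 20:23, same day
→ 2024-08-23 20:23 JWW

2024-08-23 20:23 JWW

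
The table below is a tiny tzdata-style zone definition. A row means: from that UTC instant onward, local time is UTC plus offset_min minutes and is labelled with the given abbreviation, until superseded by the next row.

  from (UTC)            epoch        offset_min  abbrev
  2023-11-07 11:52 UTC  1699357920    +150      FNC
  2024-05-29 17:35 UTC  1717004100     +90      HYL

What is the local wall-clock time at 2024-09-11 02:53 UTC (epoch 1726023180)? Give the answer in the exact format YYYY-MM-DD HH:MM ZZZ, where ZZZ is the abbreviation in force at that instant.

2024-09-11 04:23 HYL

Query: 2024-09-11 02:53 UTC
Rule 2/2 (HYL, +01:30): 2024-05-29 17:35 UTC ≤ query < +∞
2·60 + 53 + 90 = 263 min
263 = 0·1440 + 263; 263 = 4·60 + 23 → 04:23, same day
→ 2024-09-11 04:23 HYL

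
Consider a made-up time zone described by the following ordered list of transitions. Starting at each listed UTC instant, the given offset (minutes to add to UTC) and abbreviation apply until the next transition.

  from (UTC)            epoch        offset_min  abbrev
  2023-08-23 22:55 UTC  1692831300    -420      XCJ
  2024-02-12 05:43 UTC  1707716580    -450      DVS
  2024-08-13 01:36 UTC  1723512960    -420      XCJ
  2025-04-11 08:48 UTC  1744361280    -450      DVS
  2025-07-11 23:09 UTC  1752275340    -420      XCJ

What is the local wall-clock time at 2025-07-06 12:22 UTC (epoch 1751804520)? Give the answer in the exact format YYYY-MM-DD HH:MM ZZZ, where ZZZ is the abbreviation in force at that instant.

2025-07-06 04:52 DVS

Query: 2025-07-06 12:22 UTC
Rule 4/5 (DVS, -07:30): 2025-04-11 08:48 UTC ≤ query < 2025-07-11 23:09 UTC
12·60 + 22 - 450 = 292 min
292 = 0·1440 + 292; 292 = 4·60 + 52 → 04:52, same day
→ 2025-07-06 04:52 DVS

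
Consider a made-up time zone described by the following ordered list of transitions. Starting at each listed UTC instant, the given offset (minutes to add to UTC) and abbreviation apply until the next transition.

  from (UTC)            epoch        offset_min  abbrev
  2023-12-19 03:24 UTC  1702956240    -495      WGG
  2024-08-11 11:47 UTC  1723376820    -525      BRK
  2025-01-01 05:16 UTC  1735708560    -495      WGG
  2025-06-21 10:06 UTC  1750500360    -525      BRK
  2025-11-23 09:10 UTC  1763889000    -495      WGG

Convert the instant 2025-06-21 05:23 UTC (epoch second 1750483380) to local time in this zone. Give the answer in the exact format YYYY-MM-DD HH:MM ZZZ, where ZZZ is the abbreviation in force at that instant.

2025-06-20 21:08 WGG

Query: 2025-06-21 05:23 UTC
Rule 3/5 (WGG, -08:15): 2025-01-01 05:16 UTC ≤ query < 2025-06-21 10:06 UTC
5·60 + 23 - 495 = -172 min
-172 = -1·1440 + 1268; 1268 = 21·60 + 8 → 21:08, 2025-06-21 - 1 day = 2025-06-20
→ 2025-06-20 21:08 WGG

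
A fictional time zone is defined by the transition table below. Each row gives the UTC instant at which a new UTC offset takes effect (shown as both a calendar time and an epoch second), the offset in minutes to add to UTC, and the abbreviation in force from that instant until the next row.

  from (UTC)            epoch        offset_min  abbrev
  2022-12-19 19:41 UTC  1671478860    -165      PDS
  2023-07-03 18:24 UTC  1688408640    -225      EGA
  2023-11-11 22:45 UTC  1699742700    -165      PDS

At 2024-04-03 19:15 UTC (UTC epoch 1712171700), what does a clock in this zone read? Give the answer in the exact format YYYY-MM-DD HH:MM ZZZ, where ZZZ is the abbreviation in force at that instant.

2024-04-03 16:30 PDS

Query: 2024-04-03 19:15 UTC
Rule 3/3 (PDS, -02:45): 2023-11-11 22:45 UTC ≤ query < +∞
19·60 + 15 - 165 = 990 min
990 = 0·1440 + 990; 990 = 16·60 + 30 → 16:30, same day
→ 2024-04-03 16:30 PDS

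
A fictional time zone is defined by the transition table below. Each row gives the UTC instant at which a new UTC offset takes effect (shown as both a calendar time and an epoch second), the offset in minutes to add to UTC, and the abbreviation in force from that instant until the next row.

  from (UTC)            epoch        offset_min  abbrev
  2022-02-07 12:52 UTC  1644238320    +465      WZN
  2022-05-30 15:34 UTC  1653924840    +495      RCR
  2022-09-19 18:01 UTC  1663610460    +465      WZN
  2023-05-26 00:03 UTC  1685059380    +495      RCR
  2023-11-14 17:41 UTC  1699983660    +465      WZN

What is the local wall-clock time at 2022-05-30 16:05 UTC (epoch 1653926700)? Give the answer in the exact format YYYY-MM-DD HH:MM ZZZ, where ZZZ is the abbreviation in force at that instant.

Query: 2022-05-30 16:05 UTC
Rule 2/5 (RCR, +08:15): 2022-05-30 15:34 UTC ≤ query < 2022-09-19 18:01 UTC
16·60 + 5 + 495 = 1460 min
1460 = 1·1440 + 20; 20 = 0·60 + 20 → 00:20, 2022-05-30 + 1 day = 2022-05-31
→ 2022-05-31 00:20 RCR

2022-05-31 00:20 RCR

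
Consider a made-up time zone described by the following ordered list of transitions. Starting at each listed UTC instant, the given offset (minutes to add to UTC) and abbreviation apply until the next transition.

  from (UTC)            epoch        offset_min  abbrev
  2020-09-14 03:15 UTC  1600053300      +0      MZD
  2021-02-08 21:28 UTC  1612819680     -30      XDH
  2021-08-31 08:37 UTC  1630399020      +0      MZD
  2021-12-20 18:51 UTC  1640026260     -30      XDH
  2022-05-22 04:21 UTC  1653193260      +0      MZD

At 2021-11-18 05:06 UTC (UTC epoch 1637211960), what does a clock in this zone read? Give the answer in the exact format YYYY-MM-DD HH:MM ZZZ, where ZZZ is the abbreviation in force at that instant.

Query: 2021-11-18 05:06 UTC
Rule 3/5 (MZD, +00:00): 2021-08-31 08:37 UTC ≤ query < 2021-12-20 18:51 UTC
5·60 + 6 + 0 = 306 min
306 = 0·1440 + 306; 306 = 5·60 + 6 → 05:06, same day
→ 2021-11-18 05:06 MZD

2021-11-18 05:06 MZD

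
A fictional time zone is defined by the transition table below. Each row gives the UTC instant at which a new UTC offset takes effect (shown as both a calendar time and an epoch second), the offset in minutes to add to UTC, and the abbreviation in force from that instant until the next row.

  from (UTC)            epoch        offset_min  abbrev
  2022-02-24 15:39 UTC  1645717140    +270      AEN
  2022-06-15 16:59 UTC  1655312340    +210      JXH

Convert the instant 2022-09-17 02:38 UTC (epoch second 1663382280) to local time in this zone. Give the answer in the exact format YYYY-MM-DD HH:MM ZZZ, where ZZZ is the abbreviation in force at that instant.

Query: 2022-09-17 02:38 UTC
Rule 2/2 (JXH, +03:30): 2022-06-15 16:59 UTC ≤ query < +∞
2·60 + 38 + 210 = 368 min
368 = 0·1440 + 368; 368 = 6·60 + 8 → 06:08, same day
→ 2022-09-17 06:08 JXH

2022-09-17 06:08 JXH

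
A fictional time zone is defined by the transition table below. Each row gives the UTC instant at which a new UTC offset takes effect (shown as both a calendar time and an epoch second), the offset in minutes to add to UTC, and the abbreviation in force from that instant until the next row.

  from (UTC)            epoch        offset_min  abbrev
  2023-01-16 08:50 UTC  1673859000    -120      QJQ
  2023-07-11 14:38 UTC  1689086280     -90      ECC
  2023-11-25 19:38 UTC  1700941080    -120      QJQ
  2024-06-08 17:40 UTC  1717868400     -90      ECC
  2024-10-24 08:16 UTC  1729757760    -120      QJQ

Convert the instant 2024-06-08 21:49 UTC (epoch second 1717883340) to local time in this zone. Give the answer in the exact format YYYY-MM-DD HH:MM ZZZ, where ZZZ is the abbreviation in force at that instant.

2024-06-08 20:19 ECC

Query: 2024-06-08 21:49 UTC
Rule 4/5 (ECC, -01:30): 2024-06-08 17:40 UTC ≤ query < 2024-10-24 08:16 UTC
21·60 + 49 - 90 = 1219 min
1219 = 0·1440 + 1219; 1219 = 20·60 + 19 → 20:19, same day
→ 2024-06-08 20:19 ECC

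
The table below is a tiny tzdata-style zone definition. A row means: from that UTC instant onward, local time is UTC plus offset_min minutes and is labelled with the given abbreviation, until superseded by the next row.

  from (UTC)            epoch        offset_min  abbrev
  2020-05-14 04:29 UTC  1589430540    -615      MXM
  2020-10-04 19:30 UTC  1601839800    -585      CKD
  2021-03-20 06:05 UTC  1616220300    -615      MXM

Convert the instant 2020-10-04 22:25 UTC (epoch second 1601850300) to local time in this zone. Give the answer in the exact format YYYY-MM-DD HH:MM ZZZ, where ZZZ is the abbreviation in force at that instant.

2020-10-04 12:40 CKD

Query: 2020-10-04 22:25 UTC
Rule 2/3 (CKD, -09:45): 2020-10-04 19:30 UTC ≤ query < 2021-03-20 06:05 UTC
22·60 + 25 - 585 = 760 min
760 = 0·1440 + 760; 760 = 12·60 + 40 → 12:40, same day
→ 2020-10-04 12:40 CKD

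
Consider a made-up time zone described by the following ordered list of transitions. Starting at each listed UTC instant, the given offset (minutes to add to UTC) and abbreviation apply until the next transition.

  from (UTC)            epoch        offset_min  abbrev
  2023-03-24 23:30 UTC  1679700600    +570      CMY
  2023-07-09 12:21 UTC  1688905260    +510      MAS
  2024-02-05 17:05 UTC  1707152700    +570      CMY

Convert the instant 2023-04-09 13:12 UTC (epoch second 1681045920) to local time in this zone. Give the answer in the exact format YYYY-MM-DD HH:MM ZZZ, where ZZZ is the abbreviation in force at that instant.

2023-04-09 22:42 CMY

Query: 2023-04-09 13:12 UTC
Rule 1/3 (CMY, +09:30): 2023-03-24 23:30 UTC ≤ query < 2023-07-09 12:21 UTC
13·60 + 12 + 570 = 1362 min
1362 = 0·1440 + 1362; 1362 = 22·60 + 42 → 22:42, same day
→ 2023-04-09 22:42 CMY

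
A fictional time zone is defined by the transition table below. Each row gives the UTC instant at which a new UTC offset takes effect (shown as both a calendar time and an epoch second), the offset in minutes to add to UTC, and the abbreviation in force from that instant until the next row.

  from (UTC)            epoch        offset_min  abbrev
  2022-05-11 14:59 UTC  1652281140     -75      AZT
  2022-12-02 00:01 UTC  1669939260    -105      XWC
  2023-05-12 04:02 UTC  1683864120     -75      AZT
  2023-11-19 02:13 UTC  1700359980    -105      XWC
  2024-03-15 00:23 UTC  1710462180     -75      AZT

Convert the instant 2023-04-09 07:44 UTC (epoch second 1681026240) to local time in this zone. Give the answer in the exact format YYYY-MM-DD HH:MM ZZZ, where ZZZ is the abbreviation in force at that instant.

Query: 2023-04-09 07:44 UTC
Rule 2/5 (XWC, -01:45): 2022-12-02 00:01 UTC ≤ query < 2023-05-12 04:02 UTC
7·60 + 44 - 105 = 359 min
359 = 0·1440 + 359; 359 = 5·60 + 59 → 05:59, same day
→ 2023-04-09 05:59 XWC

2023-04-09 05:59 XWC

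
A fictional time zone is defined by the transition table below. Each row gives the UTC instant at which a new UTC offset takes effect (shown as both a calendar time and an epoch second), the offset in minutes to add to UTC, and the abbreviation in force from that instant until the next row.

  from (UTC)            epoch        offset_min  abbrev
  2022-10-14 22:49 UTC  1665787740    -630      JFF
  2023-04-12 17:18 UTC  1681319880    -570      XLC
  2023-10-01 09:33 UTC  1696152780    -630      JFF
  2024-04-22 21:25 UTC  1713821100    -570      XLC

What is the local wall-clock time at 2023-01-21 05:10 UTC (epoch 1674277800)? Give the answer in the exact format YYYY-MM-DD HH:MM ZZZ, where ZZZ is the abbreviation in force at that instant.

2023-01-20 18:40 JFF

Query: 2023-01-21 05:10 UTC
Rule 1/4 (JFF, -10:30): 2022-10-14 22:49 UTC ≤ query < 2023-04-12 17:18 UTC
5·60 + 10 - 630 = -320 min
-320 = -1·1440 + 1120; 1120 = 18·60 + 40 → 18:40, 2023-01-21 - 1 day = 2023-01-20
→ 2023-01-20 18:40 JFF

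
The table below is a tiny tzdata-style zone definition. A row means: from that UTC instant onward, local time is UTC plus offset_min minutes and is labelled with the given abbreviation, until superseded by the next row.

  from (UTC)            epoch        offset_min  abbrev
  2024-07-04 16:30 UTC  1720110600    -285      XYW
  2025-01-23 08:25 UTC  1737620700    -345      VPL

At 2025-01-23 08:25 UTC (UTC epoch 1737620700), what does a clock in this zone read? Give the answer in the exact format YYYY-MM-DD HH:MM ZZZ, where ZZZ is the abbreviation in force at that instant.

2025-01-23 02:40 VPL

Query: 2025-01-23 08:25 UTC
Rule 2/2 (VPL, -05:45): 2025-01-23 08:25 UTC ≤ query < +∞
8·60 + 25 - 345 = 160 min
160 = 0·1440 + 160; 160 = 2·60 + 40 → 02:40, same day
→ 2025-01-23 02:40 VPL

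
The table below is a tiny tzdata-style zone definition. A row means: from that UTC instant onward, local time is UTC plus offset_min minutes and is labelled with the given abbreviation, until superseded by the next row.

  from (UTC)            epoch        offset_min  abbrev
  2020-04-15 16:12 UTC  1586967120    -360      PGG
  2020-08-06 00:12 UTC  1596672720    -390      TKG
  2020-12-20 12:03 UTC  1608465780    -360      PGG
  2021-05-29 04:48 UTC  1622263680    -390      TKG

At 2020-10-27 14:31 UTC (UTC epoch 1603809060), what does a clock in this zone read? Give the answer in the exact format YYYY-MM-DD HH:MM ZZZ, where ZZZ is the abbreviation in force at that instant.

Query: 2020-10-27 14:31 UTC
Rule 2/4 (TKG, -06:30): 2020-08-06 00:12 UTC ≤ query < 2020-12-20 12:03 UTC
14·60 + 31 - 390 = 481 min
481 = 0·1440 + 481; 481 = 8·60 + 1 → 08:01, same day
→ 2020-10-27 08:01 TKG

2020-10-27 08:01 TKG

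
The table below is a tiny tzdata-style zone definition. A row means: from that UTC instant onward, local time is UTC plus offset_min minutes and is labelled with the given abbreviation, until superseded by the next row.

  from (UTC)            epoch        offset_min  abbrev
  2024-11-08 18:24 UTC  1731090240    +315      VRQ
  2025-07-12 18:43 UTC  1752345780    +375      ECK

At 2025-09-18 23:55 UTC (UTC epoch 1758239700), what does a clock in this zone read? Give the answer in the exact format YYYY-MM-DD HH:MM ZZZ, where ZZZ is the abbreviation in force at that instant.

2025-09-19 06:10 ECK

Query: 2025-09-18 23:55 UTC
Rule 2/2 (ECK, +06:15): 2025-07-12 18:43 UTC ≤ query < +∞
23·60 + 55 + 375 = 1810 min
1810 = 1·1440 + 370; 370 = 6·60 + 10 → 06:10, 2025-09-18 + 1 day = 2025-09-19
→ 2025-09-19 06:10 ECK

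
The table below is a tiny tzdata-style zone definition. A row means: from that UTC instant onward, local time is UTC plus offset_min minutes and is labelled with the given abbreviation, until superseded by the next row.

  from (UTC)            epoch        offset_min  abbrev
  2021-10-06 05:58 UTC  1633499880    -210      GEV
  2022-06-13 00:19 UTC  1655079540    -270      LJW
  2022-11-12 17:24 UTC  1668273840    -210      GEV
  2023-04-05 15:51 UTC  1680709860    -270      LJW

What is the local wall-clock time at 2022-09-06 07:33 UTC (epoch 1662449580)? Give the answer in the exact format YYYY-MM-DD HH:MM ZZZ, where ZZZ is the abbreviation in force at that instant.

2022-09-06 03:03 LJW

Query: 2022-09-06 07:33 UTC
Rule 2/4 (LJW, -04:30): 2022-06-13 00:19 UTC ≤ query < 2022-11-12 17:24 UTC
7·60 + 33 - 270 = 183 min
183 = 0·1440 + 183; 183 = 3·60 + 3 → 03:03, same day
→ 2022-09-06 03:03 LJW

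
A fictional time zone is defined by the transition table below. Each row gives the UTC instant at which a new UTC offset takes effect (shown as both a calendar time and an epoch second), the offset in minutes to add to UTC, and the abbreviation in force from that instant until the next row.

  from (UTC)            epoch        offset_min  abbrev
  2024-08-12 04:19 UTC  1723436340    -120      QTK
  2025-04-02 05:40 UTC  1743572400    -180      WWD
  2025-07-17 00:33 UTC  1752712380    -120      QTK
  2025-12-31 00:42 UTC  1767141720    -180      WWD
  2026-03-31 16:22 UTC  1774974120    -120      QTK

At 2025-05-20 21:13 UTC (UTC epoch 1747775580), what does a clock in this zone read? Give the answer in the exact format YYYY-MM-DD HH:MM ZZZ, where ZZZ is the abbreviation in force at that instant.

2025-05-20 18:13 WWD

Query: 2025-05-20 21:13 UTC
Rule 2/5 (WWD, -03:00): 2025-04-02 05:40 UTC ≤ query < 2025-07-17 00:33 UTC
21·60 + 13 - 180 = 1093 min
1093 = 0·1440 + 1093; 1093 = 18·60 + 13 → 18:13, same day
→ 2025-05-20 18:13 WWD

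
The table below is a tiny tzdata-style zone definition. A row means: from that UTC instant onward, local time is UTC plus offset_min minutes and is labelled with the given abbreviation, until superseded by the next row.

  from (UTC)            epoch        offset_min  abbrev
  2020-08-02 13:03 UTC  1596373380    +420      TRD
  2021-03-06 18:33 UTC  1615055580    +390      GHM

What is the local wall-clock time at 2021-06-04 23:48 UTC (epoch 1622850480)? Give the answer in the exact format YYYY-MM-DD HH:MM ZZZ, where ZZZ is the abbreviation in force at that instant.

Query: 2021-06-04 23:48 UTC
Rule 2/2 (GHM, +06:30): 2021-03-06 18:33 UTC ≤ query < +∞
23·60 + 48 + 390 = 1818 min
1818 = 1·1440 + 378; 378 = 6·60 + 18 → 06:18, 2021-06-04 + 1 day = 2021-06-05
→ 2021-06-05 06:18 GHM

2021-06-05 06:18 GHM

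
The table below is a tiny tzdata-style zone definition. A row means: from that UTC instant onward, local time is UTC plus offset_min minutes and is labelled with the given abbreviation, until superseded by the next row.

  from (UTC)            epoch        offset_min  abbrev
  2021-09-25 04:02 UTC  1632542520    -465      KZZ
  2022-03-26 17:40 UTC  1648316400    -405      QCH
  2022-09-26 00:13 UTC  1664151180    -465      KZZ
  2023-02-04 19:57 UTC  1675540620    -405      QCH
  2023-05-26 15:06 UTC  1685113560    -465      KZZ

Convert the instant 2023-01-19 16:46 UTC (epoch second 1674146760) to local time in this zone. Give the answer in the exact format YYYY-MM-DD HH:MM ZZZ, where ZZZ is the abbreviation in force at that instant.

2023-01-19 09:01 KZZ

Query: 2023-01-19 16:46 UTC
Rule 3/5 (KZZ, -07:45): 2022-09-26 00:13 UTC ≤ query < 2023-02-04 19:57 UTC
16·60 + 46 - 465 = 541 min
541 = 0·1440 + 541; 541 = 9·60 + 1 → 09:01, same day
→ 2023-01-19 09:01 KZZ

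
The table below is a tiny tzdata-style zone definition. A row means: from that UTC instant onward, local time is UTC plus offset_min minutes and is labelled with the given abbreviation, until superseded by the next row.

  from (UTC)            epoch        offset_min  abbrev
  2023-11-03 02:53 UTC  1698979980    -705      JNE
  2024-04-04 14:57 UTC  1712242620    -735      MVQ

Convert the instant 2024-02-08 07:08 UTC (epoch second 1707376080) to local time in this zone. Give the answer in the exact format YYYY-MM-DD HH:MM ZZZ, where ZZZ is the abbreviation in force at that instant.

Query: 2024-02-08 07:08 UTC
Rule 1/2 (JNE, -11:45): 2023-11-03 02:53 UTC ≤ query < 2024-04-04 14:57 UTC
7·60 + 8 - 705 = -277 min
-277 = -1·1440 + 1163; 1163 = 19·60 + 23 → 19:23, 2024-02-08 - 1 day = 2024-02-07
→ 2024-02-07 19:23 JNE

2024-02-07 19:23 JNE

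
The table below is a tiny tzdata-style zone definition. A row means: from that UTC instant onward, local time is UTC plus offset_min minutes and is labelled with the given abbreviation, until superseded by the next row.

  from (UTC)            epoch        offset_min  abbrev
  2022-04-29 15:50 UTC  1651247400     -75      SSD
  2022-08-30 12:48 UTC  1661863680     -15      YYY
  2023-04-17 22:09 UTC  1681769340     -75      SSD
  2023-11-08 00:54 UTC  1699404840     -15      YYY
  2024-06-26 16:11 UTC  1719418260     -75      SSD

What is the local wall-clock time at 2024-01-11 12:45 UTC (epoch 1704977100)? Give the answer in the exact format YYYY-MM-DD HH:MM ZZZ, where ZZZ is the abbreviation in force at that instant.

Query: 2024-01-11 12:45 UTC
Rule 4/5 (YYY, -00:15): 2023-11-08 00:54 UTC ≤ query < 2024-06-26 16:11 UTC
12·60 + 45 - 15 = 750 min
750 = 0·1440 + 750; 750 = 12·60 + 30 → 12:30, same day
→ 2024-01-11 12:30 YYY

2024-01-11 12:30 YYY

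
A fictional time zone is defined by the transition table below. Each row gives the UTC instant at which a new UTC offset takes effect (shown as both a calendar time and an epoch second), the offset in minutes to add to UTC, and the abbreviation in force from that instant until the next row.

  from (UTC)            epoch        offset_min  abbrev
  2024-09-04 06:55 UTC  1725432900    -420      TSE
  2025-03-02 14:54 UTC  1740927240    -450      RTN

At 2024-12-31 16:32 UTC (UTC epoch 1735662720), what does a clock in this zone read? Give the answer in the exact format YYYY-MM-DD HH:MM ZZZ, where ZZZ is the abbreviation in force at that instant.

Query: 2024-12-31 16:32 UTC
Rule 1/2 (TSE, -07:00): 2024-09-04 06:55 UTC ≤ query < 2025-03-02 14:54 UTC
16·60 + 32 - 420 = 572 min
572 = 0·1440 + 572; 572 = 9·60 + 32 → 09:32, same day
→ 2024-12-31 09:32 TSE

2024-12-31 09:32 TSE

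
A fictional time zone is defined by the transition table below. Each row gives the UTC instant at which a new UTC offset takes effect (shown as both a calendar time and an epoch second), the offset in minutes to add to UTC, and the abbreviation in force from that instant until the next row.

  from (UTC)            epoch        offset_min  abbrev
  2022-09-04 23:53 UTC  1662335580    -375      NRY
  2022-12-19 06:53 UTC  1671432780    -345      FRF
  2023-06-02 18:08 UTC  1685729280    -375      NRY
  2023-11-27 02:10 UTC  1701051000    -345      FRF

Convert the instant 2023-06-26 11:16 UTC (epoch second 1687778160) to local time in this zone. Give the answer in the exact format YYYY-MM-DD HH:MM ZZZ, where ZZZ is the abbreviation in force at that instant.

Query: 2023-06-26 11:16 UTC
Rule 3/4 (NRY, -06:15): 2023-06-02 18:08 UTC ≤ query < 2023-11-27 02:10 UTC
11·60 + 16 - 375 = 301 min
301 = 0·1440 + 301; 301 = 5·60 + 1 → 05:01, same day
→ 2023-06-26 05:01 NRY

2023-06-26 05:01 NRY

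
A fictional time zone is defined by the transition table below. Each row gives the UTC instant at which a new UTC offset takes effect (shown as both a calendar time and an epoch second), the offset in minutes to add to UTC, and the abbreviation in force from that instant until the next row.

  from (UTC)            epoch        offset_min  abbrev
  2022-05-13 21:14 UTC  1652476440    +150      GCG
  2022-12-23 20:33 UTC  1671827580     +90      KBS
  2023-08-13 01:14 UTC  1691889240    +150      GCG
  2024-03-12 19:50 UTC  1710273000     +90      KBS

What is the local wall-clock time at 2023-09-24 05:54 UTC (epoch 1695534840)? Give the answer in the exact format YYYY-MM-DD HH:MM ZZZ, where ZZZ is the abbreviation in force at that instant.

2023-09-24 08:24 GCG

Query: 2023-09-24 05:54 UTC
Rule 3/4 (GCG, +02:30): 2023-08-13 01:14 UTC ≤ query < 2024-03-12 19:50 UTC
5·60 + 54 + 150 = 504 min
504 = 0·1440 + 504; 504 = 8·60 + 24 → 08:24, same day
→ 2023-09-24 08:24 GCG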